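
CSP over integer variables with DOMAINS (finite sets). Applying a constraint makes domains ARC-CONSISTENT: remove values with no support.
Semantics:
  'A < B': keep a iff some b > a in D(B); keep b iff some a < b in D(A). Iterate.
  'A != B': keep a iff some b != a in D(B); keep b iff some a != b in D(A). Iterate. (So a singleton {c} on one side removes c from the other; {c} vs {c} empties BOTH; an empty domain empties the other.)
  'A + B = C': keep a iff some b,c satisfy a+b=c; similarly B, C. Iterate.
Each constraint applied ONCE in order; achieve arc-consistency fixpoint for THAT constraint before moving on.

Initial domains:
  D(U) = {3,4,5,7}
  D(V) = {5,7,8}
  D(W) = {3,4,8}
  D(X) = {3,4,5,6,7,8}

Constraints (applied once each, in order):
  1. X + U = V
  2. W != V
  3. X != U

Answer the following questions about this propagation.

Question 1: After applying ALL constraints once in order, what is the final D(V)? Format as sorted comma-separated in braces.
Constraint 1 (X + U = V) on D(X)={3,4,5,6,7,8} D(U)={3,4,5,7} D(V)={5,7,8}: X {3,4,5,6,7,8}->{3,4,5}; U {3,4,5,7}->{3,4,5}; V {5,7,8}->{7,8}
Constraint 2 (W != V) on D(W)={3,4,8} D(V)={7,8}: no change
Constraint 3 (X != U) on D(X)={3,4,5} D(U)={3,4,5}: no change
So after all 3 constraints: D(V) = {7,8}

Answer: {7,8}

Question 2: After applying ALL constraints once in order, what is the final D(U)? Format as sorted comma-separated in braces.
Constraint 1 (X + U = V) on D(X)={3,4,5,6,7,8} D(U)={3,4,5,7} D(V)={5,7,8}: X {3,4,5,6,7,8}->{3,4,5}; U {3,4,5,7}->{3,4,5}; V {5,7,8}->{7,8}
Constraint 2 (W != V) on D(W)={3,4,8} D(V)={7,8}: no change
Constraint 3 (X != U) on D(X)={3,4,5} D(U)={3,4,5}: no change
So after all 3 constraints: D(U) = {3,4,5}

Answer: {3,4,5}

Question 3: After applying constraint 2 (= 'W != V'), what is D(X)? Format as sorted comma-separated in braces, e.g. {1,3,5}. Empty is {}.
Answer: {3,4,5}

Derivation:
Constraint 1 (X + U = V) on D(X)={3,4,5,6,7,8} D(U)={3,4,5,7} D(V)={5,7,8}: X {3,4,5,6,7,8}->{3,4,5}; U {3,4,5,7}->{3,4,5}; V {5,7,8}->{7,8}
Constraint 2 (W != V) on D(W)={3,4,8} D(V)={7,8}: no change
So after constraint 2: D(X) = {3,4,5}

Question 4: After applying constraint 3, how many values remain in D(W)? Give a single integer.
Constraint 1 (X + U = V) on D(X)={3,4,5,6,7,8} D(U)={3,4,5,7} D(V)={5,7,8}: X {3,4,5,6,7,8}->{3,4,5}; U {3,4,5,7}->{3,4,5}; V {5,7,8}->{7,8}
Constraint 2 (W != V) on D(W)={3,4,8} D(V)={7,8}: no change
Constraint 3 (X != U) on D(X)={3,4,5} D(U)={3,4,5}: no change
So after constraint 3: D(W)={3,4,8}, size = 3

Answer: 3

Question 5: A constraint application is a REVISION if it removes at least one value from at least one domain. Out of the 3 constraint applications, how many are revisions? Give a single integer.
Constraint 1 (X + U = V) on D(X)={3,4,5,6,7,8} D(U)={3,4,5,7} D(V)={5,7,8}: X {3,4,5,6,7,8}->{3,4,5}; U {3,4,5,7}->{3,4,5}; V {5,7,8}->{7,8} => REVISION
Constraint 2 (W != V) on D(W)={3,4,8} D(V)={7,8}: no change => not a revision
Constraint 3 (X != U) on D(X)={3,4,5} D(U)={3,4,5}: no change => not a revision
Total revisions = 1

Answer: 1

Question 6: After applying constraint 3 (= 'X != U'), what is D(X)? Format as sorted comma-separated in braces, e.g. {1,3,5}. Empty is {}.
Answer: {3,4,5}

Derivation:
Constraint 1 (X + U = V) on D(X)={3,4,5,6,7,8} D(U)={3,4,5,7} D(V)={5,7,8}: X {3,4,5,6,7,8}->{3,4,5}; U {3,4,5,7}->{3,4,5}; V {5,7,8}->{7,8}
Constraint 2 (W != V) on D(W)={3,4,8} D(V)={7,8}: no change
Constraint 3 (X != U) on D(X)={3,4,5} D(U)={3,4,5}: no change
So after constraint 3: D(X) = {3,4,5}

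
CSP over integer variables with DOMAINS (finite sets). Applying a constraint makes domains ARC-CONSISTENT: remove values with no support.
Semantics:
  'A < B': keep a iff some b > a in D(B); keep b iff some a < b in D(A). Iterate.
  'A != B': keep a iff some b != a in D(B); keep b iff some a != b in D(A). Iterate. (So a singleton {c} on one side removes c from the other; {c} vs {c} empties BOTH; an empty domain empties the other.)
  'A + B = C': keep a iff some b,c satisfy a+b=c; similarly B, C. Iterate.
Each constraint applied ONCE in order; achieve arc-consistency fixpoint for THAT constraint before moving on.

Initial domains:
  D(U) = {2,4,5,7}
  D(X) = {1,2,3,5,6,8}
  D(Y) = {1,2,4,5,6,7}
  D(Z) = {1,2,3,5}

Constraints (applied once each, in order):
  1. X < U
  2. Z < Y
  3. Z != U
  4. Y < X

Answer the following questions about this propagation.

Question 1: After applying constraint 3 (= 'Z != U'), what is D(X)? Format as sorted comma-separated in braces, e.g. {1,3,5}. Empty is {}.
Constraint 1 (X < U) on D(X)={1,2,3,5,6,8} D(U)={2,4,5,7}: X {1,2,3,5,6,8}->{1,2,3,5,6}
Constraint 2 (Z < Y) on D(Z)={1,2,3,5} D(Y)={1,2,4,5,6,7}: Y {1,2,4,5,6,7}->{2,4,5,6,7}
Constraint 3 (Z != U) on D(Z)={1,2,3,5} D(U)={2,4,5,7}: no change
So after constraint 3: D(X) = {1,2,3,5,6}

Answer: {1,2,3,5,6}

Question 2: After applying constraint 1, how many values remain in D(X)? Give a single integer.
Constraint 1 (X < U) on D(X)={1,2,3,5,6,8} D(U)={2,4,5,7}: X {1,2,3,5,6,8}->{1,2,3,5,6}
So after constraint 1: D(X)={1,2,3,5,6}, size = 5

Answer: 5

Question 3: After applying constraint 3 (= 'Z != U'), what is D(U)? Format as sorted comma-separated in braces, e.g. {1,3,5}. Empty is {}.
Constraint 1 (X < U) on D(X)={1,2,3,5,6,8} D(U)={2,4,5,7}: X {1,2,3,5,6,8}->{1,2,3,5,6}
Constraint 2 (Z < Y) on D(Z)={1,2,3,5} D(Y)={1,2,4,5,6,7}: Y {1,2,4,5,6,7}->{2,4,5,6,7}
Constraint 3 (Z != U) on D(Z)={1,2,3,5} D(U)={2,4,5,7}: no change
So after constraint 3: D(U) = {2,4,5,7}

Answer: {2,4,5,7}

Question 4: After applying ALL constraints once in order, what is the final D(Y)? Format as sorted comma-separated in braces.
Answer: {2,4,5}

Derivation:
Constraint 1 (X < U) on D(X)={1,2,3,5,6,8} D(U)={2,4,5,7}: X {1,2,3,5,6,8}->{1,2,3,5,6}
Constraint 2 (Z < Y) on D(Z)={1,2,3,5} D(Y)={1,2,4,5,6,7}: Y {1,2,4,5,6,7}->{2,4,5,6,7}
Constraint 3 (Z != U) on D(Z)={1,2,3,5} D(U)={2,4,5,7}: no change
Constraint 4 (Y < X) on D(Y)={2,4,5,6,7} D(X)={1,2,3,5,6}: Y {2,4,5,6,7}->{2,4,5}; X {1,2,3,5,6}->{3,5,6}
So after all 4 constraints: D(Y) = {2,4,5}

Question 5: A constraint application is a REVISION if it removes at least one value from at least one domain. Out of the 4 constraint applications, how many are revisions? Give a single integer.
Answer: 3

Derivation:
Constraint 1 (X < U) on D(X)={1,2,3,5,6,8} D(U)={2,4,5,7}: X {1,2,3,5,6,8}->{1,2,3,5,6} => REVISION
Constraint 2 (Z < Y) on D(Z)={1,2,3,5} D(Y)={1,2,4,5,6,7}: Y {1,2,4,5,6,7}->{2,4,5,6,7} => REVISION
Constraint 3 (Z != U) on D(Z)={1,2,3,5} D(U)={2,4,5,7}: no change => not a revision
Constraint 4 (Y < X) on D(Y)={2,4,5,6,7} D(X)={1,2,3,5,6}: Y {2,4,5,6,7}->{2,4,5}; X {1,2,3,5,6}->{3,5,6} => REVISION
Total revisions = 3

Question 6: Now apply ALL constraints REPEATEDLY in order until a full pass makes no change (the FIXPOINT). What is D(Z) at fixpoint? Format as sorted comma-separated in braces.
pass 0 (initial): D(Z)={1,2,3,5}
pass 1: X {1,2,3,5,6,8}->{3,5,6}; Y {1,2,4,5,6,7}->{2,4,5}
pass 2: U {2,4,5,7}->{4,5,7}; Z {1,2,3,5}->{1,2,3}
pass 3: no change
Fixpoint after 3 passes: D(Z) = {1,2,3}

Answer: {1,2,3}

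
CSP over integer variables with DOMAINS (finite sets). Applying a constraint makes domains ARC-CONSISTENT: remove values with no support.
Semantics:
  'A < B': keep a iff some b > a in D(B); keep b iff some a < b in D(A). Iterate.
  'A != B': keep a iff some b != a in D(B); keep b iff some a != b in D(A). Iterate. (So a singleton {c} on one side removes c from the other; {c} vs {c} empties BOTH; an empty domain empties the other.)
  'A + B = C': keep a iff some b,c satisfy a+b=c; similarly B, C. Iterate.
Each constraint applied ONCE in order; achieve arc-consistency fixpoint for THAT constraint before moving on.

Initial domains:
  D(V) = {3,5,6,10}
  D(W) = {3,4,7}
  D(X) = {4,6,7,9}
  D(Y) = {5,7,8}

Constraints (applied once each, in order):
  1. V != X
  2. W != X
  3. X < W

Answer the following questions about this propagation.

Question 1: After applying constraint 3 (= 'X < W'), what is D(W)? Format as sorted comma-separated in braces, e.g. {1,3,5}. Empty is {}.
Constraint 1 (V != X) on D(V)={3,5,6,10} D(X)={4,6,7,9}: no change
Constraint 2 (W != X) on D(W)={3,4,7} D(X)={4,6,7,9}: no change
Constraint 3 (X < W) on D(X)={4,6,7,9} D(W)={3,4,7}: X {4,6,7,9}->{4,6}; W {3,4,7}->{7}
So after constraint 3: D(W) = {7}

Answer: {7}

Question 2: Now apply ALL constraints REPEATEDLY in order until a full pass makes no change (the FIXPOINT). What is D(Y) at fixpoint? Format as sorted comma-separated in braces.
Answer: {5,7,8}

Derivation:
pass 0 (initial): D(Y)={5,7,8}
pass 1: W {3,4,7}->{7}; X {4,6,7,9}->{4,6}
pass 2: no change
Fixpoint after 2 passes: D(Y) = {5,7,8}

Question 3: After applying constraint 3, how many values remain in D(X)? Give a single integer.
Answer: 2

Derivation:
Constraint 1 (V != X) on D(V)={3,5,6,10} D(X)={4,6,7,9}: no change
Constraint 2 (W != X) on D(W)={3,4,7} D(X)={4,6,7,9}: no change
Constraint 3 (X < W) on D(X)={4,6,7,9} D(W)={3,4,7}: X {4,6,7,9}->{4,6}; W {3,4,7}->{7}
So after constraint 3: D(X)={4,6}, size = 2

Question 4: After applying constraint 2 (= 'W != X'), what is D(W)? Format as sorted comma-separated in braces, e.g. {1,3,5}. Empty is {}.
Answer: {3,4,7}

Derivation:
Constraint 1 (V != X) on D(V)={3,5,6,10} D(X)={4,6,7,9}: no change
Constraint 2 (W != X) on D(W)={3,4,7} D(X)={4,6,7,9}: no change
So after constraint 2: D(W) = {3,4,7}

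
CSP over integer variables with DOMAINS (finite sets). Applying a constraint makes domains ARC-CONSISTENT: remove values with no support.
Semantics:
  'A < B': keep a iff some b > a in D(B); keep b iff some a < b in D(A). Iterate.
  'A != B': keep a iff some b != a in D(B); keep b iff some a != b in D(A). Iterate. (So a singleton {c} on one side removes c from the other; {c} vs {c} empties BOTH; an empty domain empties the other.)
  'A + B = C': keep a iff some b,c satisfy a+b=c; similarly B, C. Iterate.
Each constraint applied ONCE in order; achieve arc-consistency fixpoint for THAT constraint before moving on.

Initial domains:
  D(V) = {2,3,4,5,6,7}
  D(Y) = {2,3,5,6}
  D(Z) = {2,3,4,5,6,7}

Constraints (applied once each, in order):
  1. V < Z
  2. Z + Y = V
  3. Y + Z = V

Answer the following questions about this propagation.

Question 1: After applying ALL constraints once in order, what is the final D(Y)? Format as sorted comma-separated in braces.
Answer: {2,3}

Derivation:
Constraint 1 (V < Z) on D(V)={2,3,4,5,6,7} D(Z)={2,3,4,5,6,7}: V {2,3,4,5,6,7}->{2,3,4,5,6}; Z {2,3,4,5,6,7}->{3,4,5,6,7}
Constraint 2 (Z + Y = V) on D(Z)={3,4,5,6,7} D(Y)={2,3,5,6} D(V)={2,3,4,5,6}: Z {3,4,5,6,7}->{3,4}; Y {2,3,5,6}->{2,3}; V {2,3,4,5,6}->{5,6}
Constraint 3 (Y + Z = V) on D(Y)={2,3} D(Z)={3,4} D(V)={5,6}: no change
So after all 3 constraints: D(Y) = {2,3}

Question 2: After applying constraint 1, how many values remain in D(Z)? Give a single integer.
Constraint 1 (V < Z) on D(V)={2,3,4,5,6,7} D(Z)={2,3,4,5,6,7}: V {2,3,4,5,6,7}->{2,3,4,5,6}; Z {2,3,4,5,6,7}->{3,4,5,6,7}
So after constraint 1: D(Z)={3,4,5,6,7}, size = 5

Answer: 5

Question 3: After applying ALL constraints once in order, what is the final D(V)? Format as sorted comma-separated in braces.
Constraint 1 (V < Z) on D(V)={2,3,4,5,6,7} D(Z)={2,3,4,5,6,7}: V {2,3,4,5,6,7}->{2,3,4,5,6}; Z {2,3,4,5,6,7}->{3,4,5,6,7}
Constraint 2 (Z + Y = V) on D(Z)={3,4,5,6,7} D(Y)={2,3,5,6} D(V)={2,3,4,5,6}: Z {3,4,5,6,7}->{3,4}; Y {2,3,5,6}->{2,3}; V {2,3,4,5,6}->{5,6}
Constraint 3 (Y + Z = V) on D(Y)={2,3} D(Z)={3,4} D(V)={5,6}: no change
So after all 3 constraints: D(V) = {5,6}

Answer: {5,6}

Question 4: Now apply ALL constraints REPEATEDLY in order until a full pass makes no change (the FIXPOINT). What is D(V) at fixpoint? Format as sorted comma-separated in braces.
pass 0 (initial): D(V)={2,3,4,5,6,7}
pass 1: V {2,3,4,5,6,7}->{5,6}; Y {2,3,5,6}->{2,3}; Z {2,3,4,5,6,7}->{3,4}
pass 2: V {5,6}->{}; Y {2,3}->{}; Z {3,4}->{}
pass 3: no change
Fixpoint after 3 passes: D(V) = {}

Answer: {}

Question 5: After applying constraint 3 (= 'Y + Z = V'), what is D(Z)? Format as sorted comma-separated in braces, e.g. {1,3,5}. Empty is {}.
Answer: {3,4}

Derivation:
Constraint 1 (V < Z) on D(V)={2,3,4,5,6,7} D(Z)={2,3,4,5,6,7}: V {2,3,4,5,6,7}->{2,3,4,5,6}; Z {2,3,4,5,6,7}->{3,4,5,6,7}
Constraint 2 (Z + Y = V) on D(Z)={3,4,5,6,7} D(Y)={2,3,5,6} D(V)={2,3,4,5,6}: Z {3,4,5,6,7}->{3,4}; Y {2,3,5,6}->{2,3}; V {2,3,4,5,6}->{5,6}
Constraint 3 (Y + Z = V) on D(Y)={2,3} D(Z)={3,4} D(V)={5,6}: no change
So after constraint 3: D(Z) = {3,4}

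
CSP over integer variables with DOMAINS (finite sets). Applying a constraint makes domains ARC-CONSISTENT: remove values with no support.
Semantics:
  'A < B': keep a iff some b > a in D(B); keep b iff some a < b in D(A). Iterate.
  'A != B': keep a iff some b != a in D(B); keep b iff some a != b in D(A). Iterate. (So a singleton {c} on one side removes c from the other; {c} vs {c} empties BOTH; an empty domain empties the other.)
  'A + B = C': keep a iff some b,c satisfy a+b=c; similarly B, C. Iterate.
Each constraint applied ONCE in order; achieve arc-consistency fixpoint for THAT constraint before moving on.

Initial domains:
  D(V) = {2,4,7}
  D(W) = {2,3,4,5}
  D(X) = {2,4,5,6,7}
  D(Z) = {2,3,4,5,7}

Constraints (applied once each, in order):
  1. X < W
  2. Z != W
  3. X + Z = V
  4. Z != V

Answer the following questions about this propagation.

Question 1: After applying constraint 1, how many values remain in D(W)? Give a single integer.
Answer: 3

Derivation:
Constraint 1 (X < W) on D(X)={2,4,5,6,7} D(W)={2,3,4,5}: X {2,4,5,6,7}->{2,4}; W {2,3,4,5}->{3,4,5}
So after constraint 1: D(W)={3,4,5}, size = 3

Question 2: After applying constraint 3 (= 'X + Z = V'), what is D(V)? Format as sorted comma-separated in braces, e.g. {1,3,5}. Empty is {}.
Constraint 1 (X < W) on D(X)={2,4,5,6,7} D(W)={2,3,4,5}: X {2,4,5,6,7}->{2,4}; W {2,3,4,5}->{3,4,5}
Constraint 2 (Z != W) on D(Z)={2,3,4,5,7} D(W)={3,4,5}: no change
Constraint 3 (X + Z = V) on D(X)={2,4} D(Z)={2,3,4,5,7} D(V)={2,4,7}: Z {2,3,4,5,7}->{2,3,5}; V {2,4,7}->{4,7}
So after constraint 3: D(V) = {4,7}

Answer: {4,7}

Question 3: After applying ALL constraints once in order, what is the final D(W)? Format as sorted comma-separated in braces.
Constraint 1 (X < W) on D(X)={2,4,5,6,7} D(W)={2,3,4,5}: X {2,4,5,6,7}->{2,4}; W {2,3,4,5}->{3,4,5}
Constraint 2 (Z != W) on D(Z)={2,3,4,5,7} D(W)={3,4,5}: no change
Constraint 3 (X + Z = V) on D(X)={2,4} D(Z)={2,3,4,5,7} D(V)={2,4,7}: Z {2,3,4,5,7}->{2,3,5}; V {2,4,7}->{4,7}
Constraint 4 (Z != V) on D(Z)={2,3,5} D(V)={4,7}: no change
So after all 4 constraints: D(W) = {3,4,5}

Answer: {3,4,5}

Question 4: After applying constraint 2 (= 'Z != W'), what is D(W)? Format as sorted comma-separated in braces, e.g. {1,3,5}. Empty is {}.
Answer: {3,4,5}

Derivation:
Constraint 1 (X < W) on D(X)={2,4,5,6,7} D(W)={2,3,4,5}: X {2,4,5,6,7}->{2,4}; W {2,3,4,5}->{3,4,5}
Constraint 2 (Z != W) on D(Z)={2,3,4,5,7} D(W)={3,4,5}: no change
So after constraint 2: D(W) = {3,4,5}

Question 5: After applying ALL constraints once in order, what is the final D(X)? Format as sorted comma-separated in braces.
Answer: {2,4}

Derivation:
Constraint 1 (X < W) on D(X)={2,4,5,6,7} D(W)={2,3,4,5}: X {2,4,5,6,7}->{2,4}; W {2,3,4,5}->{3,4,5}
Constraint 2 (Z != W) on D(Z)={2,3,4,5,7} D(W)={3,4,5}: no change
Constraint 3 (X + Z = V) on D(X)={2,4} D(Z)={2,3,4,5,7} D(V)={2,4,7}: Z {2,3,4,5,7}->{2,3,5}; V {2,4,7}->{4,7}
Constraint 4 (Z != V) on D(Z)={2,3,5} D(V)={4,7}: no change
So after all 4 constraints: D(X) = {2,4}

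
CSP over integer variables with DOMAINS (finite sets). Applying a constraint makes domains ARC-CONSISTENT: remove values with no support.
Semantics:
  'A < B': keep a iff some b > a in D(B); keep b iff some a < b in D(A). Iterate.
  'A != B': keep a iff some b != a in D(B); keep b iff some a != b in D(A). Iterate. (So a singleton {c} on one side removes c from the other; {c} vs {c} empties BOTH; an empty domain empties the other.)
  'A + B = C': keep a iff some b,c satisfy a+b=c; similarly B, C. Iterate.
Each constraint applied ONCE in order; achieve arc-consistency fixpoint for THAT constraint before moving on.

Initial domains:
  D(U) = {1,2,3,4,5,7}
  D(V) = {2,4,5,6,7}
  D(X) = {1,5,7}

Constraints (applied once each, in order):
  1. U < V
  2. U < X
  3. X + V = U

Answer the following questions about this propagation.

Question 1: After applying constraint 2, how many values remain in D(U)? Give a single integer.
Constraint 1 (U < V) on D(U)={1,2,3,4,5,7} D(V)={2,4,5,6,7}: U {1,2,3,4,5,7}->{1,2,3,4,5}
Constraint 2 (U < X) on D(U)={1,2,3,4,5} D(X)={1,5,7}: X {1,5,7}->{5,7}
So after constraint 2: D(U)={1,2,3,4,5}, size = 5

Answer: 5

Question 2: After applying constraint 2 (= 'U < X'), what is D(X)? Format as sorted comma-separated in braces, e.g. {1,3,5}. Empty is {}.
Constraint 1 (U < V) on D(U)={1,2,3,4,5,7} D(V)={2,4,5,6,7}: U {1,2,3,4,5,7}->{1,2,3,4,5}
Constraint 2 (U < X) on D(U)={1,2,3,4,5} D(X)={1,5,7}: X {1,5,7}->{5,7}
So after constraint 2: D(X) = {5,7}

Answer: {5,7}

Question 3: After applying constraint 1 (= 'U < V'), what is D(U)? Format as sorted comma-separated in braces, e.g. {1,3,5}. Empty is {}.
Constraint 1 (U < V) on D(U)={1,2,3,4,5,7} D(V)={2,4,5,6,7}: U {1,2,3,4,5,7}->{1,2,3,4,5}
So after constraint 1: D(U) = {1,2,3,4,5}

Answer: {1,2,3,4,5}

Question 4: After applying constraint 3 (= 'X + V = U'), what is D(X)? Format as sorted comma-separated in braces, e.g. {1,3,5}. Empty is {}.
Answer: {}

Derivation:
Constraint 1 (U < V) on D(U)={1,2,3,4,5,7} D(V)={2,4,5,6,7}: U {1,2,3,4,5,7}->{1,2,3,4,5}
Constraint 2 (U < X) on D(U)={1,2,3,4,5} D(X)={1,5,7}: X {1,5,7}->{5,7}
Constraint 3 (X + V = U) on D(X)={5,7} D(V)={2,4,5,6,7} D(U)={1,2,3,4,5}: X {5,7}->{}; V {2,4,5,6,7}->{}; U {1,2,3,4,5}->{}
So after constraint 3: D(X) = {}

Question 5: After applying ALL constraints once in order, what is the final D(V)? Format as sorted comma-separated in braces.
Constraint 1 (U < V) on D(U)={1,2,3,4,5,7} D(V)={2,4,5,6,7}: U {1,2,3,4,5,7}->{1,2,3,4,5}
Constraint 2 (U < X) on D(U)={1,2,3,4,5} D(X)={1,5,7}: X {1,5,7}->{5,7}
Constraint 3 (X + V = U) on D(X)={5,7} D(V)={2,4,5,6,7} D(U)={1,2,3,4,5}: X {5,7}->{}; V {2,4,5,6,7}->{}; U {1,2,3,4,5}->{}
So after all 3 constraints: D(V) = {}

Answer: {}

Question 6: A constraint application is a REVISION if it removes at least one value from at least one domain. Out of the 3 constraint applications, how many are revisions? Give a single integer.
Answer: 3

Derivation:
Constraint 1 (U < V) on D(U)={1,2,3,4,5,7} D(V)={2,4,5,6,7}: U {1,2,3,4,5,7}->{1,2,3,4,5} => REVISION
Constraint 2 (U < X) on D(U)={1,2,3,4,5} D(X)={1,5,7}: X {1,5,7}->{5,7} => REVISION
Constraint 3 (X + V = U) on D(X)={5,7} D(V)={2,4,5,6,7} D(U)={1,2,3,4,5}: X {5,7}->{}; V {2,4,5,6,7}->{}; U {1,2,3,4,5}->{} => REVISION
Total revisions = 3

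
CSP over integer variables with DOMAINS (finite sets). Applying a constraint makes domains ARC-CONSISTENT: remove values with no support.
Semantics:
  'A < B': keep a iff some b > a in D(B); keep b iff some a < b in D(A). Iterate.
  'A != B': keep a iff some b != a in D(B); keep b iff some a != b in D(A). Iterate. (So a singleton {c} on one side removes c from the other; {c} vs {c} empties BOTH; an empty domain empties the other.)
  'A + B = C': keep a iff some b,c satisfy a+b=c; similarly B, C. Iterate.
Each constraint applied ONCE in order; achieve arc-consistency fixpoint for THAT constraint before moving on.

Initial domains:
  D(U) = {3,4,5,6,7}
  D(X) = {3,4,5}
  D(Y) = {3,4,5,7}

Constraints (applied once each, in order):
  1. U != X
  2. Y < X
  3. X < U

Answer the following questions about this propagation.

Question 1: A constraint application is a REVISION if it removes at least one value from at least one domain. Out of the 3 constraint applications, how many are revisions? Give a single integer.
Constraint 1 (U != X) on D(U)={3,4,5,6,7} D(X)={3,4,5}: no change => not a revision
Constraint 2 (Y < X) on D(Y)={3,4,5,7} D(X)={3,4,5}: Y {3,4,5,7}->{3,4}; X {3,4,5}->{4,5} => REVISION
Constraint 3 (X < U) on D(X)={4,5} D(U)={3,4,5,6,7}: U {3,4,5,6,7}->{5,6,7} => REVISION
Total revisions = 2

Answer: 2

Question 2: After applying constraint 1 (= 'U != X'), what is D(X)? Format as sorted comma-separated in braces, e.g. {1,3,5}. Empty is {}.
Answer: {3,4,5}

Derivation:
Constraint 1 (U != X) on D(U)={3,4,5,6,7} D(X)={3,4,5}: no change
So after constraint 1: D(X) = {3,4,5}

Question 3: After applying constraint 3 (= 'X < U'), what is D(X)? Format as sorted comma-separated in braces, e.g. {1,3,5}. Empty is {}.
Answer: {4,5}

Derivation:
Constraint 1 (U != X) on D(U)={3,4,5,6,7} D(X)={3,4,5}: no change
Constraint 2 (Y < X) on D(Y)={3,4,5,7} D(X)={3,4,5}: Y {3,4,5,7}->{3,4}; X {3,4,5}->{4,5}
Constraint 3 (X < U) on D(X)={4,5} D(U)={3,4,5,6,7}: U {3,4,5,6,7}->{5,6,7}
So after constraint 3: D(X) = {4,5}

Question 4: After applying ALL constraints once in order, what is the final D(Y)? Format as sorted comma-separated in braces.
Constraint 1 (U != X) on D(U)={3,4,5,6,7} D(X)={3,4,5}: no change
Constraint 2 (Y < X) on D(Y)={3,4,5,7} D(X)={3,4,5}: Y {3,4,5,7}->{3,4}; X {3,4,5}->{4,5}
Constraint 3 (X < U) on D(X)={4,5} D(U)={3,4,5,6,7}: U {3,4,5,6,7}->{5,6,7}
So after all 3 constraints: D(Y) = {3,4}

Answer: {3,4}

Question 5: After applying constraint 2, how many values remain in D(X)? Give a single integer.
Answer: 2

Derivation:
Constraint 1 (U != X) on D(U)={3,4,5,6,7} D(X)={3,4,5}: no change
Constraint 2 (Y < X) on D(Y)={3,4,5,7} D(X)={3,4,5}: Y {3,4,5,7}->{3,4}; X {3,4,5}->{4,5}
So after constraint 2: D(X)={4,5}, size = 2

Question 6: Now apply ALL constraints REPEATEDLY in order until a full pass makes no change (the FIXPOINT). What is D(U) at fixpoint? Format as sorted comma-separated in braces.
pass 0 (initial): D(U)={3,4,5,6,7}
pass 1: U {3,4,5,6,7}->{5,6,7}; X {3,4,5}->{4,5}; Y {3,4,5,7}->{3,4}
pass 2: no change
Fixpoint after 2 passes: D(U) = {5,6,7}

Answer: {5,6,7}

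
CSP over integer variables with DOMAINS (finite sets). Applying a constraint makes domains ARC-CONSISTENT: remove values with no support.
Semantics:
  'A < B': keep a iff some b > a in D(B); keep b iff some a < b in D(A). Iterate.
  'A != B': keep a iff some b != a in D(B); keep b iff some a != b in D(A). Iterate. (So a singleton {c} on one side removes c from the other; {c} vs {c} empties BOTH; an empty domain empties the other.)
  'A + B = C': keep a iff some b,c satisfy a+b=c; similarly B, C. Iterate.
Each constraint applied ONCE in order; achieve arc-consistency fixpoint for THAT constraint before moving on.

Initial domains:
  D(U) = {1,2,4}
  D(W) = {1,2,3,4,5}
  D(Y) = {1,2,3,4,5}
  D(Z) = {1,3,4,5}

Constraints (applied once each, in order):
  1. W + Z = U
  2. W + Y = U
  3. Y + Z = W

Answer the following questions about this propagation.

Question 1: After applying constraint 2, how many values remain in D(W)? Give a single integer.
Constraint 1 (W + Z = U) on D(W)={1,2,3,4,5} D(Z)={1,3,4,5} D(U)={1,2,4}: W {1,2,3,4,5}->{1,3}; Z {1,3,4,5}->{1,3}; U {1,2,4}->{2,4}
Constraint 2 (W + Y = U) on D(W)={1,3} D(Y)={1,2,3,4,5} D(U)={2,4}: Y {1,2,3,4,5}->{1,3}
So after constraint 2: D(W)={1,3}, size = 2

Answer: 2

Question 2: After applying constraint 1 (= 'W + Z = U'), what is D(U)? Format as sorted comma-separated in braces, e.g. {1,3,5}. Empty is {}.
Constraint 1 (W + Z = U) on D(W)={1,2,3,4,5} D(Z)={1,3,4,5} D(U)={1,2,4}: W {1,2,3,4,5}->{1,3}; Z {1,3,4,5}->{1,3}; U {1,2,4}->{2,4}
So after constraint 1: D(U) = {2,4}

Answer: {2,4}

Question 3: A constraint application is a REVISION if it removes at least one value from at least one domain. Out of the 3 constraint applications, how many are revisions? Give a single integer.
Constraint 1 (W + Z = U) on D(W)={1,2,3,4,5} D(Z)={1,3,4,5} D(U)={1,2,4}: W {1,2,3,4,5}->{1,3}; Z {1,3,4,5}->{1,3}; U {1,2,4}->{2,4} => REVISION
Constraint 2 (W + Y = U) on D(W)={1,3} D(Y)={1,2,3,4,5} D(U)={2,4}: Y {1,2,3,4,5}->{1,3} => REVISION
Constraint 3 (Y + Z = W) on D(Y)={1,3} D(Z)={1,3} D(W)={1,3}: Y {1,3}->{}; Z {1,3}->{}; W {1,3}->{} => REVISION
Total revisions = 3

Answer: 3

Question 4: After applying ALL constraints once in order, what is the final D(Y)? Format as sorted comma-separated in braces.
Answer: {}

Derivation:
Constraint 1 (W + Z = U) on D(W)={1,2,3,4,5} D(Z)={1,3,4,5} D(U)={1,2,4}: W {1,2,3,4,5}->{1,3}; Z {1,3,4,5}->{1,3}; U {1,2,4}->{2,4}
Constraint 2 (W + Y = U) on D(W)={1,3} D(Y)={1,2,3,4,5} D(U)={2,4}: Y {1,2,3,4,5}->{1,3}
Constraint 3 (Y + Z = W) on D(Y)={1,3} D(Z)={1,3} D(W)={1,3}: Y {1,3}->{}; Z {1,3}->{}; W {1,3}->{}
So after all 3 constraints: D(Y) = {}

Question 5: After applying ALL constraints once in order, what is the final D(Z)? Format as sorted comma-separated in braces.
Answer: {}

Derivation:
Constraint 1 (W + Z = U) on D(W)={1,2,3,4,5} D(Z)={1,3,4,5} D(U)={1,2,4}: W {1,2,3,4,5}->{1,3}; Z {1,3,4,5}->{1,3}; U {1,2,4}->{2,4}
Constraint 2 (W + Y = U) on D(W)={1,3} D(Y)={1,2,3,4,5} D(U)={2,4}: Y {1,2,3,4,5}->{1,3}
Constraint 3 (Y + Z = W) on D(Y)={1,3} D(Z)={1,3} D(W)={1,3}: Y {1,3}->{}; Z {1,3}->{}; W {1,3}->{}
So after all 3 constraints: D(Z) = {}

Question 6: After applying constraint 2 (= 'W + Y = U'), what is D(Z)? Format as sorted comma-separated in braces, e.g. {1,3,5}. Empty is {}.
Constraint 1 (W + Z = U) on D(W)={1,2,3,4,5} D(Z)={1,3,4,5} D(U)={1,2,4}: W {1,2,3,4,5}->{1,3}; Z {1,3,4,5}->{1,3}; U {1,2,4}->{2,4}
Constraint 2 (W + Y = U) on D(W)={1,3} D(Y)={1,2,3,4,5} D(U)={2,4}: Y {1,2,3,4,5}->{1,3}
So after constraint 2: D(Z) = {1,3}

Answer: {1,3}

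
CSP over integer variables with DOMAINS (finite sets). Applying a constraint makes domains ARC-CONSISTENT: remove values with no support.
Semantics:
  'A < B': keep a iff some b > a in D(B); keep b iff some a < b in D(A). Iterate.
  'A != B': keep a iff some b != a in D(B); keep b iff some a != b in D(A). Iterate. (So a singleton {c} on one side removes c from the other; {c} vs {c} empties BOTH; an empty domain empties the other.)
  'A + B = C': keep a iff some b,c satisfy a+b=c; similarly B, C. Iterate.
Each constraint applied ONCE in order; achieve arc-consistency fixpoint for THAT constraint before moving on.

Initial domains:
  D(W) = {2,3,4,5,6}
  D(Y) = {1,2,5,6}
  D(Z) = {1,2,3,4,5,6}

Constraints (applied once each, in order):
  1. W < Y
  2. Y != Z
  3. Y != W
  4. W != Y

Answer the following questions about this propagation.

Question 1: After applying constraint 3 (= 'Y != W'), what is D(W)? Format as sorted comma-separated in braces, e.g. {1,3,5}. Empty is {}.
Constraint 1 (W < Y) on D(W)={2,3,4,5,6} D(Y)={1,2,5,6}: W {2,3,4,5,6}->{2,3,4,5}; Y {1,2,5,6}->{5,6}
Constraint 2 (Y != Z) on D(Y)={5,6} D(Z)={1,2,3,4,5,6}: no change
Constraint 3 (Y != W) on D(Y)={5,6} D(W)={2,3,4,5}: no change
So after constraint 3: D(W) = {2,3,4,5}

Answer: {2,3,4,5}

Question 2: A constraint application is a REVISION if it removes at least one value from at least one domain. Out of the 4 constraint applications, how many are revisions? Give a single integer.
Constraint 1 (W < Y) on D(W)={2,3,4,5,6} D(Y)={1,2,5,6}: W {2,3,4,5,6}->{2,3,4,5}; Y {1,2,5,6}->{5,6} => REVISION
Constraint 2 (Y != Z) on D(Y)={5,6} D(Z)={1,2,3,4,5,6}: no change => not a revision
Constraint 3 (Y != W) on D(Y)={5,6} D(W)={2,3,4,5}: no change => not a revision
Constraint 4 (W != Y) on D(W)={2,3,4,5} D(Y)={5,6}: no change => not a revision
Total revisions = 1

Answer: 1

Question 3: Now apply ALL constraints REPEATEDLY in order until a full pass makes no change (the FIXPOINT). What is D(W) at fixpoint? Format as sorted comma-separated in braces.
pass 0 (initial): D(W)={2,3,4,5,6}
pass 1: W {2,3,4,5,6}->{2,3,4,5}; Y {1,2,5,6}->{5,6}
pass 2: no change
Fixpoint after 2 passes: D(W) = {2,3,4,5}

Answer: {2,3,4,5}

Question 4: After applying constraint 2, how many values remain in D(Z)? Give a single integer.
Answer: 6

Derivation:
Constraint 1 (W < Y) on D(W)={2,3,4,5,6} D(Y)={1,2,5,6}: W {2,3,4,5,6}->{2,3,4,5}; Y {1,2,5,6}->{5,6}
Constraint 2 (Y != Z) on D(Y)={5,6} D(Z)={1,2,3,4,5,6}: no change
So after constraint 2: D(Z)={1,2,3,4,5,6}, size = 6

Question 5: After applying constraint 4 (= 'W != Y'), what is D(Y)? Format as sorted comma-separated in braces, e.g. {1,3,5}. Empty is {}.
Answer: {5,6}

Derivation:
Constraint 1 (W < Y) on D(W)={2,3,4,5,6} D(Y)={1,2,5,6}: W {2,3,4,5,6}->{2,3,4,5}; Y {1,2,5,6}->{5,6}
Constraint 2 (Y != Z) on D(Y)={5,6} D(Z)={1,2,3,4,5,6}: no change
Constraint 3 (Y != W) on D(Y)={5,6} D(W)={2,3,4,5}: no change
Constraint 4 (W != Y) on D(W)={2,3,4,5} D(Y)={5,6}: no change
So after constraint 4: D(Y) = {5,6}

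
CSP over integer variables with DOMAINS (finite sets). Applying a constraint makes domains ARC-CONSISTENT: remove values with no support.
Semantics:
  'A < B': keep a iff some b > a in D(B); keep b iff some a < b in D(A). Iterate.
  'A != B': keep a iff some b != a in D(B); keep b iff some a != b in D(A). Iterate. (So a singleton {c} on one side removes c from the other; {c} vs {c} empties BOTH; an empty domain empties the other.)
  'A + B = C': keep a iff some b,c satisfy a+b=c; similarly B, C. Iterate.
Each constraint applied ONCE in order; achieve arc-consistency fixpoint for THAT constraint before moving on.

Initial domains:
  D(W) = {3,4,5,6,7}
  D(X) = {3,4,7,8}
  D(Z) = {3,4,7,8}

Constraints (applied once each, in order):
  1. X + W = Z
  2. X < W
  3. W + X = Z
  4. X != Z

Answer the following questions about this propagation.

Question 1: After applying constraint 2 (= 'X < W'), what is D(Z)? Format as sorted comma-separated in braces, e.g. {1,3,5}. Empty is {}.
Answer: {7,8}

Derivation:
Constraint 1 (X + W = Z) on D(X)={3,4,7,8} D(W)={3,4,5,6,7} D(Z)={3,4,7,8}: X {3,4,7,8}->{3,4}; W {3,4,5,6,7}->{3,4,5}; Z {3,4,7,8}->{7,8}
Constraint 2 (X < W) on D(X)={3,4} D(W)={3,4,5}: W {3,4,5}->{4,5}
So after constraint 2: D(Z) = {7,8}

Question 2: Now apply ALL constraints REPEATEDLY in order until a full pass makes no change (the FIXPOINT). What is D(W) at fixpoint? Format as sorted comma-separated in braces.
Answer: {4,5}

Derivation:
pass 0 (initial): D(W)={3,4,5,6,7}
pass 1: W {3,4,5,6,7}->{4,5}; X {3,4,7,8}->{3,4}; Z {3,4,7,8}->{7,8}
pass 2: no change
Fixpoint after 2 passes: D(W) = {4,5}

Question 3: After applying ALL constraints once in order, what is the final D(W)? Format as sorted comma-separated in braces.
Constraint 1 (X + W = Z) on D(X)={3,4,7,8} D(W)={3,4,5,6,7} D(Z)={3,4,7,8}: X {3,4,7,8}->{3,4}; W {3,4,5,6,7}->{3,4,5}; Z {3,4,7,8}->{7,8}
Constraint 2 (X < W) on D(X)={3,4} D(W)={3,4,5}: W {3,4,5}->{4,5}
Constraint 3 (W + X = Z) on D(W)={4,5} D(X)={3,4} D(Z)={7,8}: no change
Constraint 4 (X != Z) on D(X)={3,4} D(Z)={7,8}: no change
So after all 4 constraints: D(W) = {4,5}

Answer: {4,5}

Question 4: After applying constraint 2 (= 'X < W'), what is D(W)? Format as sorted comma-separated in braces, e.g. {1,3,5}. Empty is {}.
Constraint 1 (X + W = Z) on D(X)={3,4,7,8} D(W)={3,4,5,6,7} D(Z)={3,4,7,8}: X {3,4,7,8}->{3,4}; W {3,4,5,6,7}->{3,4,5}; Z {3,4,7,8}->{7,8}
Constraint 2 (X < W) on D(X)={3,4} D(W)={3,4,5}: W {3,4,5}->{4,5}
So after constraint 2: D(W) = {4,5}

Answer: {4,5}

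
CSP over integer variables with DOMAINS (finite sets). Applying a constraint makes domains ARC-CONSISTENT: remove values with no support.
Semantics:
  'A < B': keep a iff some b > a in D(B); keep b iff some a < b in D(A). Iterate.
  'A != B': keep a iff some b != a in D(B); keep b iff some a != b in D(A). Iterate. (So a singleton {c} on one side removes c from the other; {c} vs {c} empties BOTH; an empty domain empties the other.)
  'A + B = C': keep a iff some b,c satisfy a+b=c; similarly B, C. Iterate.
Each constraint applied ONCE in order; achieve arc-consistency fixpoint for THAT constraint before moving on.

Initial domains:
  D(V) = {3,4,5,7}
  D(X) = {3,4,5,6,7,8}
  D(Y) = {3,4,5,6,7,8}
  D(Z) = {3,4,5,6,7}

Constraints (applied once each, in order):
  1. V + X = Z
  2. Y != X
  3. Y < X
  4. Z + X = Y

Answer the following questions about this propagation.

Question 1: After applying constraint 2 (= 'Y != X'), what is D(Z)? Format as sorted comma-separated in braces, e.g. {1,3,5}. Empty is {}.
Constraint 1 (V + X = Z) on D(V)={3,4,5,7} D(X)={3,4,5,6,7,8} D(Z)={3,4,5,6,7}: V {3,4,5,7}->{3,4}; X {3,4,5,6,7,8}->{3,4}; Z {3,4,5,6,7}->{6,7}
Constraint 2 (Y != X) on D(Y)={3,4,5,6,7,8} D(X)={3,4}: no change
So after constraint 2: D(Z) = {6,7}

Answer: {6,7}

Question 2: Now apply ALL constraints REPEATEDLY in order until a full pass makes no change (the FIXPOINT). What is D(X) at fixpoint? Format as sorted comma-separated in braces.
pass 0 (initial): D(X)={3,4,5,6,7,8}
pass 1: V {3,4,5,7}->{3,4}; X {3,4,5,6,7,8}->{}; Y {3,4,5,6,7,8}->{}; Z {3,4,5,6,7}->{}
pass 2: V {3,4}->{}
pass 3: no change
Fixpoint after 3 passes: D(X) = {}

Answer: {}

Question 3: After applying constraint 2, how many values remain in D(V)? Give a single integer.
Answer: 2

Derivation:
Constraint 1 (V + X = Z) on D(V)={3,4,5,7} D(X)={3,4,5,6,7,8} D(Z)={3,4,5,6,7}: V {3,4,5,7}->{3,4}; X {3,4,5,6,7,8}->{3,4}; Z {3,4,5,6,7}->{6,7}
Constraint 2 (Y != X) on D(Y)={3,4,5,6,7,8} D(X)={3,4}: no change
So after constraint 2: D(V)={3,4}, size = 2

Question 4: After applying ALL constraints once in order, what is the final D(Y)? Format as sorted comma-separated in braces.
Answer: {}

Derivation:
Constraint 1 (V + X = Z) on D(V)={3,4,5,7} D(X)={3,4,5,6,7,8} D(Z)={3,4,5,6,7}: V {3,4,5,7}->{3,4}; X {3,4,5,6,7,8}->{3,4}; Z {3,4,5,6,7}->{6,7}
Constraint 2 (Y != X) on D(Y)={3,4,5,6,7,8} D(X)={3,4}: no change
Constraint 3 (Y < X) on D(Y)={3,4,5,6,7,8} D(X)={3,4}: Y {3,4,5,6,7,8}->{3}; X {3,4}->{4}
Constraint 4 (Z + X = Y) on D(Z)={6,7} D(X)={4} D(Y)={3}: Z {6,7}->{}; X {4}->{}; Y {3}->{}
So after all 4 constraints: D(Y) = {}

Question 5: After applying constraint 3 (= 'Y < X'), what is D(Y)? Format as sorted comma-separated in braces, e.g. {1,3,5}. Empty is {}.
Constraint 1 (V + X = Z) on D(V)={3,4,5,7} D(X)={3,4,5,6,7,8} D(Z)={3,4,5,6,7}: V {3,4,5,7}->{3,4}; X {3,4,5,6,7,8}->{3,4}; Z {3,4,5,6,7}->{6,7}
Constraint 2 (Y != X) on D(Y)={3,4,5,6,7,8} D(X)={3,4}: no change
Constraint 3 (Y < X) on D(Y)={3,4,5,6,7,8} D(X)={3,4}: Y {3,4,5,6,7,8}->{3}; X {3,4}->{4}
So after constraint 3: D(Y) = {3}

Answer: {3}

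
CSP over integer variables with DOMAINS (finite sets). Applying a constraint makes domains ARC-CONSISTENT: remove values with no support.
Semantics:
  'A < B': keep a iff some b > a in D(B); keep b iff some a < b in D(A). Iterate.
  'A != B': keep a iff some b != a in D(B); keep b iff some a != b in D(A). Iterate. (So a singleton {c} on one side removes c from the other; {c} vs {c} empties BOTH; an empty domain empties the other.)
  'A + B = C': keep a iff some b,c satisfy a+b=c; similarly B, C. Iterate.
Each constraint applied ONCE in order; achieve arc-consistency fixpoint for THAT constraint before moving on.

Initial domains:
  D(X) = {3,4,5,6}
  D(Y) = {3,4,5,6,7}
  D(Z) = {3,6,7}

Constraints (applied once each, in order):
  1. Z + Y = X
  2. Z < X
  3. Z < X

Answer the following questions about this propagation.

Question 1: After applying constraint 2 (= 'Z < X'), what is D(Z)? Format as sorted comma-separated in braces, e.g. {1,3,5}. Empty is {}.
Answer: {3}

Derivation:
Constraint 1 (Z + Y = X) on D(Z)={3,6,7} D(Y)={3,4,5,6,7} D(X)={3,4,5,6}: Z {3,6,7}->{3}; Y {3,4,5,6,7}->{3}; X {3,4,5,6}->{6}
Constraint 2 (Z < X) on D(Z)={3} D(X)={6}: no change
So after constraint 2: D(Z) = {3}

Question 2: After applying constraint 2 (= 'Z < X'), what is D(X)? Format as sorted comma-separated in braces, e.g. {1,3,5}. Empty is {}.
Answer: {6}

Derivation:
Constraint 1 (Z + Y = X) on D(Z)={3,6,7} D(Y)={3,4,5,6,7} D(X)={3,4,5,6}: Z {3,6,7}->{3}; Y {3,4,5,6,7}->{3}; X {3,4,5,6}->{6}
Constraint 2 (Z < X) on D(Z)={3} D(X)={6}: no change
So after constraint 2: D(X) = {6}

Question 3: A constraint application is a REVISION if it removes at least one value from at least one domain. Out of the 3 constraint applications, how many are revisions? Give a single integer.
Constraint 1 (Z + Y = X) on D(Z)={3,6,7} D(Y)={3,4,5,6,7} D(X)={3,4,5,6}: Z {3,6,7}->{3}; Y {3,4,5,6,7}->{3}; X {3,4,5,6}->{6} => REVISION
Constraint 2 (Z < X) on D(Z)={3} D(X)={6}: no change => not a revision
Constraint 3 (Z < X) on D(Z)={3} D(X)={6}: no change => not a revision
Total revisions = 1

Answer: 1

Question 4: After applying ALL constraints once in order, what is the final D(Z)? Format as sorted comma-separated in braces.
Answer: {3}

Derivation:
Constraint 1 (Z + Y = X) on D(Z)={3,6,7} D(Y)={3,4,5,6,7} D(X)={3,4,5,6}: Z {3,6,7}->{3}; Y {3,4,5,6,7}->{3}; X {3,4,5,6}->{6}
Constraint 2 (Z < X) on D(Z)={3} D(X)={6}: no change
Constraint 3 (Z < X) on D(Z)={3} D(X)={6}: no change
So after all 3 constraints: D(Z) = {3}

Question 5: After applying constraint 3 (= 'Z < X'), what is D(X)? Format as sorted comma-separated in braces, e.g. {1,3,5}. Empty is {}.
Constraint 1 (Z + Y = X) on D(Z)={3,6,7} D(Y)={3,4,5,6,7} D(X)={3,4,5,6}: Z {3,6,7}->{3}; Y {3,4,5,6,7}->{3}; X {3,4,5,6}->{6}
Constraint 2 (Z < X) on D(Z)={3} D(X)={6}: no change
Constraint 3 (Z < X) on D(Z)={3} D(X)={6}: no change
So after constraint 3: D(X) = {6}

Answer: {6}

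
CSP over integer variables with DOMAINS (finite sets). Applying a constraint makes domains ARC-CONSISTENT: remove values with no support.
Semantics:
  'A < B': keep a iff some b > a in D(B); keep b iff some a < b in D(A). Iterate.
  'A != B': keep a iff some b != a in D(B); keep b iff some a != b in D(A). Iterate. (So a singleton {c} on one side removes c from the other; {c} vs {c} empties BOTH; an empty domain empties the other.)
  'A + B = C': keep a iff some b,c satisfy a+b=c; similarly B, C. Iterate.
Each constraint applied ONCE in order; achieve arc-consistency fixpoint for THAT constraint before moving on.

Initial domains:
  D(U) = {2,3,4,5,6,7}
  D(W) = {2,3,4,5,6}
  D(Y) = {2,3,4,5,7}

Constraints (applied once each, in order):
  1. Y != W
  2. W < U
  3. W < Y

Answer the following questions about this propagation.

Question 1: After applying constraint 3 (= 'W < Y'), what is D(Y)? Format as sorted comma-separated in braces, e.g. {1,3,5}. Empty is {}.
Answer: {3,4,5,7}

Derivation:
Constraint 1 (Y != W) on D(Y)={2,3,4,5,7} D(W)={2,3,4,5,6}: no change
Constraint 2 (W < U) on D(W)={2,3,4,5,6} D(U)={2,3,4,5,6,7}: U {2,3,4,5,6,7}->{3,4,5,6,7}
Constraint 3 (W < Y) on D(W)={2,3,4,5,6} D(Y)={2,3,4,5,7}: Y {2,3,4,5,7}->{3,4,5,7}
So after constraint 3: D(Y) = {3,4,5,7}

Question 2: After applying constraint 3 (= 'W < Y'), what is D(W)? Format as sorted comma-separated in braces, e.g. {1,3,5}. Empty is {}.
Constraint 1 (Y != W) on D(Y)={2,3,4,5,7} D(W)={2,3,4,5,6}: no change
Constraint 2 (W < U) on D(W)={2,3,4,5,6} D(U)={2,3,4,5,6,7}: U {2,3,4,5,6,7}->{3,4,5,6,7}
Constraint 3 (W < Y) on D(W)={2,3,4,5,6} D(Y)={2,3,4,5,7}: Y {2,3,4,5,7}->{3,4,5,7}
So after constraint 3: D(W) = {2,3,4,5,6}

Answer: {2,3,4,5,6}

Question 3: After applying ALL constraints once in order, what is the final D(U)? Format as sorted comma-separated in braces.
Constraint 1 (Y != W) on D(Y)={2,3,4,5,7} D(W)={2,3,4,5,6}: no change
Constraint 2 (W < U) on D(W)={2,3,4,5,6} D(U)={2,3,4,5,6,7}: U {2,3,4,5,6,7}->{3,4,5,6,7}
Constraint 3 (W < Y) on D(W)={2,3,4,5,6} D(Y)={2,3,4,5,7}: Y {2,3,4,5,7}->{3,4,5,7}
So after all 3 constraints: D(U) = {3,4,5,6,7}

Answer: {3,4,5,6,7}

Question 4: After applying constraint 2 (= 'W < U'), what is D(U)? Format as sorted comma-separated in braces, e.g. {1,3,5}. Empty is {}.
Answer: {3,4,5,6,7}

Derivation:
Constraint 1 (Y != W) on D(Y)={2,3,4,5,7} D(W)={2,3,4,5,6}: no change
Constraint 2 (W < U) on D(W)={2,3,4,5,6} D(U)={2,3,4,5,6,7}: U {2,3,4,5,6,7}->{3,4,5,6,7}
So after constraint 2: D(U) = {3,4,5,6,7}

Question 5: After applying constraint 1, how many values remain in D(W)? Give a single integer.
Constraint 1 (Y != W) on D(Y)={2,3,4,5,7} D(W)={2,3,4,5,6}: no change
So after constraint 1: D(W)={2,3,4,5,6}, size = 5

Answer: 5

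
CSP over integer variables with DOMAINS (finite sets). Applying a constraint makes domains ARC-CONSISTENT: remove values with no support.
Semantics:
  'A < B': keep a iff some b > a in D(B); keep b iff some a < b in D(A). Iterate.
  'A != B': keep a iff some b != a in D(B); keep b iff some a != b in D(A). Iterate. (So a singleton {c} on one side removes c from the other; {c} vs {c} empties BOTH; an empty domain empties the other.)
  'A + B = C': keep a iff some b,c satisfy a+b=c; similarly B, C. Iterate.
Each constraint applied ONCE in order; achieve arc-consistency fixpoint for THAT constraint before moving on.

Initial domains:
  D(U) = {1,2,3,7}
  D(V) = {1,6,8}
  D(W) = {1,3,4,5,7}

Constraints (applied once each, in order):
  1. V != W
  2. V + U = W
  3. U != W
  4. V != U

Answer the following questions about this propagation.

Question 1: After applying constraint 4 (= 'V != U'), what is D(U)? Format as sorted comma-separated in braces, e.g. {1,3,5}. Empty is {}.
Constraint 1 (V != W) on D(V)={1,6,8} D(W)={1,3,4,5,7}: no change
Constraint 2 (V + U = W) on D(V)={1,6,8} D(U)={1,2,3,7} D(W)={1,3,4,5,7}: V {1,6,8}->{1,6}; U {1,2,3,7}->{1,2,3}; W {1,3,4,5,7}->{3,4,7}
Constraint 3 (U != W) on D(U)={1,2,3} D(W)={3,4,7}: no change
Constraint 4 (V != U) on D(V)={1,6} D(U)={1,2,3}: no change
So after constraint 4: D(U) = {1,2,3}

Answer: {1,2,3}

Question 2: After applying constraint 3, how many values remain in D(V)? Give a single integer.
Answer: 2

Derivation:
Constraint 1 (V != W) on D(V)={1,6,8} D(W)={1,3,4,5,7}: no change
Constraint 2 (V + U = W) on D(V)={1,6,8} D(U)={1,2,3,7} D(W)={1,3,4,5,7}: V {1,6,8}->{1,6}; U {1,2,3,7}->{1,2,3}; W {1,3,4,5,7}->{3,4,7}
Constraint 3 (U != W) on D(U)={1,2,3} D(W)={3,4,7}: no change
So after constraint 3: D(V)={1,6}, size = 2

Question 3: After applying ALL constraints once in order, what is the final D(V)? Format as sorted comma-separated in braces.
Constraint 1 (V != W) on D(V)={1,6,8} D(W)={1,3,4,5,7}: no change
Constraint 2 (V + U = W) on D(V)={1,6,8} D(U)={1,2,3,7} D(W)={1,3,4,5,7}: V {1,6,8}->{1,6}; U {1,2,3,7}->{1,2,3}; W {1,3,4,5,7}->{3,4,7}
Constraint 3 (U != W) on D(U)={1,2,3} D(W)={3,4,7}: no change
Constraint 4 (V != U) on D(V)={1,6} D(U)={1,2,3}: no change
So after all 4 constraints: D(V) = {1,6}

Answer: {1,6}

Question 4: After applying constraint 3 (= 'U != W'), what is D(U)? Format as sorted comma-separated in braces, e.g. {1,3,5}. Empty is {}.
Answer: {1,2,3}

Derivation:
Constraint 1 (V != W) on D(V)={1,6,8} D(W)={1,3,4,5,7}: no change
Constraint 2 (V + U = W) on D(V)={1,6,8} D(U)={1,2,3,7} D(W)={1,3,4,5,7}: V {1,6,8}->{1,6}; U {1,2,3,7}->{1,2,3}; W {1,3,4,5,7}->{3,4,7}
Constraint 3 (U != W) on D(U)={1,2,3} D(W)={3,4,7}: no change
So after constraint 3: D(U) = {1,2,3}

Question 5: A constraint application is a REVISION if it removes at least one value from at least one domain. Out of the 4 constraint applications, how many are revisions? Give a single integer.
Answer: 1

Derivation:
Constraint 1 (V != W) on D(V)={1,6,8} D(W)={1,3,4,5,7}: no change => not a revision
Constraint 2 (V + U = W) on D(V)={1,6,8} D(U)={1,2,3,7} D(W)={1,3,4,5,7}: V {1,6,8}->{1,6}; U {1,2,3,7}->{1,2,3}; W {1,3,4,5,7}->{3,4,7} => REVISION
Constraint 3 (U != W) on D(U)={1,2,3} D(W)={3,4,7}: no change => not a revision
Constraint 4 (V != U) on D(V)={1,6} D(U)={1,2,3}: no change => not a revision
Total revisions = 1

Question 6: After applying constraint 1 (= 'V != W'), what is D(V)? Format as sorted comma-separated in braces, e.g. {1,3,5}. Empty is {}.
Constraint 1 (V != W) on D(V)={1,6,8} D(W)={1,3,4,5,7}: no change
So after constraint 1: D(V) = {1,6,8}

Answer: {1,6,8}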